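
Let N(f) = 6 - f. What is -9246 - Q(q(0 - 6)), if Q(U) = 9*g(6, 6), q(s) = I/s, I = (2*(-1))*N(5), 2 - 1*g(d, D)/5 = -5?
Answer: -9561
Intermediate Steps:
g(d, D) = 35 (g(d, D) = 10 - 5*(-5) = 10 + 25 = 35)
I = -2 (I = (2*(-1))*(6 - 1*5) = -2*(6 - 5) = -2*1 = -2)
q(s) = -2/s
Q(U) = 315 (Q(U) = 9*35 = 315)
-9246 - Q(q(0 - 6)) = -9246 - 1*315 = -9246 - 315 = -9561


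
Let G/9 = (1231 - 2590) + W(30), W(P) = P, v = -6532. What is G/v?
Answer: 11961/6532 ≈ 1.8311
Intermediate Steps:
G = -11961 (G = 9*((1231 - 2590) + 30) = 9*(-1359 + 30) = 9*(-1329) = -11961)
G/v = -11961/(-6532) = -11961*(-1/6532) = 11961/6532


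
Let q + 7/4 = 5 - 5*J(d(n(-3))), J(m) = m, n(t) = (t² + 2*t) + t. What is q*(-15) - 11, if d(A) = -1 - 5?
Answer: -2039/4 ≈ -509.75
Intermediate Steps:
n(t) = t² + 3*t
d(A) = -6
q = 133/4 (q = -7/4 + (5 - 5*(-6)) = -7/4 + (5 + 30) = -7/4 + 35 = 133/4 ≈ 33.250)
q*(-15) - 11 = (133/4)*(-15) - 11 = -1995/4 - 11 = -2039/4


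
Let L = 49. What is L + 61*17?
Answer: 1086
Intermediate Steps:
L + 61*17 = 49 + 61*17 = 49 + 1037 = 1086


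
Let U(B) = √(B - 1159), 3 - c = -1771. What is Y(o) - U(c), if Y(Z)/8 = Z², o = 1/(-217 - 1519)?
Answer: 1/376712 - √615 ≈ -24.799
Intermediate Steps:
c = 1774 (c = 3 - 1*(-1771) = 3 + 1771 = 1774)
o = -1/1736 (o = 1/(-1736) = -1/1736 ≈ -0.00057604)
U(B) = √(-1159 + B)
Y(Z) = 8*Z²
Y(o) - U(c) = 8*(-1/1736)² - √(-1159 + 1774) = 8*(1/3013696) - √615 = 1/376712 - √615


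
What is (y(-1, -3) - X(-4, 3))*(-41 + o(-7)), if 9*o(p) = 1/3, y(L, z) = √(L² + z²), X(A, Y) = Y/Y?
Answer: 1106/27 - 1106*√10/27 ≈ -88.573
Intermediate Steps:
X(A, Y) = 1
o(p) = 1/27 (o(p) = (⅑)/3 = (⅑)*(⅓) = 1/27)
(y(-1, -3) - X(-4, 3))*(-41 + o(-7)) = (√((-1)² + (-3)²) - 1*1)*(-41 + 1/27) = (√(1 + 9) - 1)*(-1106/27) = (√10 - 1)*(-1106/27) = (-1 + √10)*(-1106/27) = 1106/27 - 1106*√10/27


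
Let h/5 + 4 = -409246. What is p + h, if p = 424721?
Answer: -1621529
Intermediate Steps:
h = -2046250 (h = -20 + 5*(-409246) = -20 - 2046230 = -2046250)
p + h = 424721 - 2046250 = -1621529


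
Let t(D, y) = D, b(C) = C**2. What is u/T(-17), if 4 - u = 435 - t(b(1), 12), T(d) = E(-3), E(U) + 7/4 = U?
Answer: 1720/19 ≈ 90.526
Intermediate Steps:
E(U) = -7/4 + U
T(d) = -19/4 (T(d) = -7/4 - 3 = -19/4)
u = -430 (u = 4 - (435 - 1*1**2) = 4 - (435 - 1*1) = 4 - (435 - 1) = 4 - 1*434 = 4 - 434 = -430)
u/T(-17) = -430/(-19/4) = -430*(-4/19) = 1720/19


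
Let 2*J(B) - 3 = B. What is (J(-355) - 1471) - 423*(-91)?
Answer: 36846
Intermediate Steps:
J(B) = 3/2 + B/2
(J(-355) - 1471) - 423*(-91) = ((3/2 + (½)*(-355)) - 1471) - 423*(-91) = ((3/2 - 355/2) - 1471) + 38493 = (-176 - 1471) + 38493 = -1647 + 38493 = 36846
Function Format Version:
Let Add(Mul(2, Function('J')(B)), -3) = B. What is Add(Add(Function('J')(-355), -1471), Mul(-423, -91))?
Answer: 36846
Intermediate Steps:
Function('J')(B) = Add(Rational(3, 2), Mul(Rational(1, 2), B))
Add(Add(Function('J')(-355), -1471), Mul(-423, -91)) = Add(Add(Add(Rational(3, 2), Mul(Rational(1, 2), -355)), -1471), Mul(-423, -91)) = Add(Add(Add(Rational(3, 2), Rational(-355, 2)), -1471), 38493) = Add(Add(-176, -1471), 38493) = Add(-1647, 38493) = 36846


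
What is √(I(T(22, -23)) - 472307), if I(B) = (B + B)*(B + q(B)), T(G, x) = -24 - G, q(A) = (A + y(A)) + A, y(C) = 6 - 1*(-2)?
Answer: I*√460347 ≈ 678.49*I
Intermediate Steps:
y(C) = 8 (y(C) = 6 + 2 = 8)
q(A) = 8 + 2*A (q(A) = (A + 8) + A = (8 + A) + A = 8 + 2*A)
I(B) = 2*B*(8 + 3*B) (I(B) = (B + B)*(B + (8 + 2*B)) = (2*B)*(8 + 3*B) = 2*B*(8 + 3*B))
√(I(T(22, -23)) - 472307) = √(2*(-24 - 1*22)*(8 + 3*(-24 - 1*22)) - 472307) = √(2*(-24 - 22)*(8 + 3*(-24 - 22)) - 472307) = √(2*(-46)*(8 + 3*(-46)) - 472307) = √(2*(-46)*(8 - 138) - 472307) = √(2*(-46)*(-130) - 472307) = √(11960 - 472307) = √(-460347) = I*√460347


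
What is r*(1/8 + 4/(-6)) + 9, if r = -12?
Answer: 31/2 ≈ 15.500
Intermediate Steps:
r*(1/8 + 4/(-6)) + 9 = -12*(1/8 + 4/(-6)) + 9 = -12*(1*(⅛) + 4*(-⅙)) + 9 = -12*(⅛ - ⅔) + 9 = -12*(-13/24) + 9 = 13/2 + 9 = 31/2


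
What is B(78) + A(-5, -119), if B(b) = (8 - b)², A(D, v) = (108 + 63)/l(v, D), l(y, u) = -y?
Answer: 583271/119 ≈ 4901.4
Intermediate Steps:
A(D, v) = -171/v (A(D, v) = (108 + 63)/((-v)) = 171*(-1/v) = -171/v)
B(78) + A(-5, -119) = (-8 + 78)² - 171/(-119) = 70² - 171*(-1/119) = 4900 + 171/119 = 583271/119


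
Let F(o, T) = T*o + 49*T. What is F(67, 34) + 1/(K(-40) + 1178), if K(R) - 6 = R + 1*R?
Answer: 4354177/1104 ≈ 3944.0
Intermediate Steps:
K(R) = 6 + 2*R (K(R) = 6 + (R + 1*R) = 6 + (R + R) = 6 + 2*R)
F(o, T) = 49*T + T*o
F(67, 34) + 1/(K(-40) + 1178) = 34*(49 + 67) + 1/((6 + 2*(-40)) + 1178) = 34*116 + 1/((6 - 80) + 1178) = 3944 + 1/(-74 + 1178) = 3944 + 1/1104 = 4354177/1104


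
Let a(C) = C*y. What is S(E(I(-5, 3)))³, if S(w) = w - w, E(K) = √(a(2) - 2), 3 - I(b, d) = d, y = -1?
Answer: 0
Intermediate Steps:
a(C) = -C (a(C) = C*(-1) = -C)
I(b, d) = 3 - d
E(K) = 2*I (E(K) = √(-1*2 - 2) = √(-2 - 2) = √(-4) = 2*I)
S(w) = 0
S(E(I(-5, 3)))³ = 0³ = 0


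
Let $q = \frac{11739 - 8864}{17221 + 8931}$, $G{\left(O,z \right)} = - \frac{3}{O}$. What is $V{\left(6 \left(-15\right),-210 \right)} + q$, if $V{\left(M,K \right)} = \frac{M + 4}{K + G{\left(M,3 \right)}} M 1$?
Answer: $- \frac{6054384775}{164731448} \approx -36.753$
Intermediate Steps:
$V{\left(M,K \right)} = \frac{M \left(4 + M\right)}{K - \frac{3}{M}}$ ($V{\left(M,K \right)} = \frac{M + 4}{K - \frac{3}{M}} M 1 = \frac{4 + M}{K - \frac{3}{M}} M 1 = \frac{M \left(4 + M\right)}{K - \frac{3}{M}} 1 = \frac{M \left(4 + M\right)}{K - \frac{3}{M}}$)
$q = \frac{2875}{26152} \approx 0.10993$
$V{\left(6 \left(-15\right),-210 \right)} + q = \frac{\left(6 \left(-15\right)\right)^{2} \left(4 + 6 \left(-15\right)\right)}{-3 - 210 \cdot 6 \left(-15\right)} + \frac{2875}{26152} = \frac{\left(-90\right)^{2} \left(4 - 90\right)}{-3 - -18900} + \frac{2875}{26152} = 8100 \frac{1}{-3 + 18900} \left(-86\right) + \frac{2875}{26152} = 8100 \cdot \frac{1}{18897} \left(-86\right) + \frac{2875}{26152} = - \frac{232200}{6299} + \frac{2875}{26152} = - \frac{6054384775}{164731448}$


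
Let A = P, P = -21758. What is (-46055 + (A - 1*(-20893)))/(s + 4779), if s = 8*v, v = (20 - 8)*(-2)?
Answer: -15640/1529 ≈ -10.229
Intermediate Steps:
v = -24 (v = 12*(-2) = -24)
A = -21758
s = -192 (s = 8*(-24) = -192)
(-46055 + (A - 1*(-20893)))/(s + 4779) = (-46055 + (-21758 - 1*(-20893)))/(-192 + 4779) = (-46055 + (-21758 + 20893))/4587 = (-46055 - 865)*(1/4587) = -46920*1/4587 = -15640/1529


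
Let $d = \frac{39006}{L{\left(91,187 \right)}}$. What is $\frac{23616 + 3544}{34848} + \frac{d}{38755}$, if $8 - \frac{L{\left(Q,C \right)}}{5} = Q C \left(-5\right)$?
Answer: $\frac{55979972084761}{71825631302700} \approx 0.77939$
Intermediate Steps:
$L{\left(Q,C \right)} = 40 + 25 C Q$ ($L{\left(Q,C \right)} = 40 - 5 Q C \left(-5\right) = 40 - 5 C Q \left(-5\right) = 40 - 5 \left(- 5 C Q\right) = 40 + 25 C Q$)
$d = \frac{39006}{425465}$ ($d = \frac{39006}{40 + 25 \cdot 187 \cdot 91} = \frac{39006}{40 + 425425} = \frac{39006}{425465} \approx 0.091679$)
$\frac{23616 + 3544}{34848} + \frac{d}{38755} = \frac{23616 + 3544}{34848} + \frac{39006}{425465 \cdot 38755} = 27160 \cdot \frac{1}{34848} + \frac{39006}{425465} \cdot \frac{1}{38755} = \frac{3395}{4356} + \frac{39006}{16488896075} = \frac{55979972084761}{71825631302700}$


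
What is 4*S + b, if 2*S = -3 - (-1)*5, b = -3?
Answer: 1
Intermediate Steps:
S = 1 (S = (-3 - (-1)*5)/2 = (-3 - 1*(-5))/2 = (-3 + 5)/2 = (1/2)*2 = 1)
4*S + b = 4*1 - 3 = 4 - 3 = 1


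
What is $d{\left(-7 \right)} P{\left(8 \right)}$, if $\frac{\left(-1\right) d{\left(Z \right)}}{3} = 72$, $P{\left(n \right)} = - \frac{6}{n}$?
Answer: $162$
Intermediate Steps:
$d{\left(Z \right)} = -216$ ($d{\left(Z \right)} = \left(-3\right) 72 = -216$)
$d{\left(-7 \right)} P{\left(8 \right)} = - 216 \left(- \frac{6}{8}\right) = - 216 \left(\left(-6\right) \frac{1}{8}\right) = \left(-216\right) \left(- \frac{3}{4}\right) = 162$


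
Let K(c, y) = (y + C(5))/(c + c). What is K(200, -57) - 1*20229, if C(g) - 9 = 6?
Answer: -4045821/200 ≈ -20229.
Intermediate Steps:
C(g) = 15 (C(g) = 9 + 6 = 15)
K(c, y) = (15 + y)/(2*c) (K(c, y) = (y + 15)/(c + c) = (15 + y)/((2*c)) = (15 + y)*(1/(2*c)) = (15 + y)/(2*c))
K(200, -57) - 1*20229 = (1/2)*(15 - 57)/200 - 1*20229 = (1/2)*(1/200)*(-42) - 20229 = -21/200 - 20229 = -4045821/200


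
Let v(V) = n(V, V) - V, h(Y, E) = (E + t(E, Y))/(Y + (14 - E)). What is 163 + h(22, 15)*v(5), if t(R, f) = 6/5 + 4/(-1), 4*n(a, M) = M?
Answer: 4503/28 ≈ 160.82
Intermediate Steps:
n(a, M) = M/4
t(R, f) = -14/5 (t(R, f) = 6*(⅕) + 4*(-1) = 6/5 - 4 = -14/5)
h(Y, E) = (-14/5 + E)/(14 + Y - E) (h(Y, E) = (E - 14/5)/(Y + (14 - E)) = (-14/5 + E)/(14 + Y - E))
v(V) = -3*V/4 (v(V) = V/4 - V = -3*V/4)
163 + h(22, 15)*v(5) = 163 + ((-14/5 + 15)/(14 + 22 - 1*15))*(-¾*5) = 163 + ((61/5)/(14 + 22 - 15))*(-15/4) = 163 + ((61/5)/21)*(-15/4) = 163 + ((1/21)*(61/5))*(-15/4) = 163 + (61/105)*(-15/4) = 163 - 61/28 = 4503/28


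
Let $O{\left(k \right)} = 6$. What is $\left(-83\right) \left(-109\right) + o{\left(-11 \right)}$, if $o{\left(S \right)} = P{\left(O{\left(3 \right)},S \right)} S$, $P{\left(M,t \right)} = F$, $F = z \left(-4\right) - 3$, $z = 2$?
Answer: $9168$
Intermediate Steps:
$F = -11$ ($F = 2 \left(-4\right) - 3 = -8 - 3 = -11$)
$P{\left(M,t \right)} = -11$
$o{\left(S \right)} = - 11 S$
$\left(-83\right) \left(-109\right) + o{\left(-11 \right)} = \left(-83\right) \left(-109\right) - -121 = 9047 + 121 = 9168$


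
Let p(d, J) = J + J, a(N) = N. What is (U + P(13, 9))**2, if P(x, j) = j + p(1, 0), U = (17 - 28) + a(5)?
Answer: 9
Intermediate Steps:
p(d, J) = 2*J
U = -6 (U = (17 - 28) + 5 = -11 + 5 = -6)
P(x, j) = j (P(x, j) = j + 2*0 = j + 0 = j)
(U + P(13, 9))**2 = (-6 + 9)**2 = 3**2 = 9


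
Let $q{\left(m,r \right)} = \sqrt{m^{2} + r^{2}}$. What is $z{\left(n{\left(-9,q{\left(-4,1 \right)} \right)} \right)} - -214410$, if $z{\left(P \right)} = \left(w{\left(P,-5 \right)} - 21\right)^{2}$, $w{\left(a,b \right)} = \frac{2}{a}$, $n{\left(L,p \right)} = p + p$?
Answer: $\frac{3652468}{17} - \frac{42 \sqrt{17}}{17} \approx 2.1484 \cdot 10^{5}$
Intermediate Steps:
$n{\left(L,p \right)} = 2 p$
$z{\left(P \right)} = \left(-21 + \frac{2}{P}\right)^{2}$ ($z{\left(P \right)} = \left(\frac{2}{P} - 21\right)^{2} = \left(-21 + \frac{2}{P}\right)^{2}$)
$z{\left(n{\left(-9,q{\left(-4,1 \right)} \right)} \right)} - -214410 = \frac{\left(-2 + 21 \cdot 2 \sqrt{\left(-4\right)^{2} + 1^{2}}\right)^{2}}{68} - -214410 = \frac{\left(-2 + 21 \cdot 2 \sqrt{16 + 1}\right)^{2}}{68} + 214410 = \frac{\left(-2 + 21 \cdot 2 \sqrt{17}\right)^{2}}{68} + 214410 = \frac{\left(-2 + 42 \sqrt{17}\right)^{2}}{68} + 214410 = 214410 + \frac{\left(-2 + 42 \sqrt{17}\right)^{2}}{68}$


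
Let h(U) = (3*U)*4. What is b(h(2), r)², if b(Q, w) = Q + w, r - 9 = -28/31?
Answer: 990025/961 ≈ 1030.2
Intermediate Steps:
r = 251/31 (r = 9 - 28/31 = 251/31 ≈ 8.0968)
h(U) = 12*U
b(h(2), r)² = (12*2 + 251/31)² = (24 + 251/31)² = (995/31)² = 990025/961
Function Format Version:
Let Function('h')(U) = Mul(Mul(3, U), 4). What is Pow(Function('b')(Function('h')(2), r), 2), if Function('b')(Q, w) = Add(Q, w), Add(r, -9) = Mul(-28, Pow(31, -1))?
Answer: Rational(990025, 961) ≈ 1030.2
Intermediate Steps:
r = Rational(251, 31) (r = Add(9, Mul(-28, Pow(31, -1))) = Add(9, Mul(-28, Rational(1, 31))) = Add(9, Rational(-28, 31)) = Rational(251, 31) ≈ 8.0968)
Function('h')(U) = Mul(12, U)
Pow(Function('b')(Function('h')(2), r), 2) = Pow(Add(Mul(12, 2), Rational(251, 31)), 2) = Pow(Add(24, Rational(251, 31)), 2) = Pow(Rational(995, 31), 2) = Rational(990025, 961)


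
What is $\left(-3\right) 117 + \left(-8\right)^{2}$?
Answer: $-287$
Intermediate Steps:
$\left(-3\right) 117 + \left(-8\right)^{2} = -351 + 64 = -287$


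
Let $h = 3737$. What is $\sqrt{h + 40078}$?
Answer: $\sqrt{43815} \approx 209.32$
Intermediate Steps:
$\sqrt{h + 40078} = \sqrt{3737 + 40078} = \sqrt{43815}$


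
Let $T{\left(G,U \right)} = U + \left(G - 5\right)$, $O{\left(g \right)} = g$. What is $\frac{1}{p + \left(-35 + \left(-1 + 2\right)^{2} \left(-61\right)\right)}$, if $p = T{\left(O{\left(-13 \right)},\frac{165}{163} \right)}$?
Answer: $- \frac{163}{18417} \approx -0.0088505$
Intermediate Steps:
$T{\left(G,U \right)} = -5 + G + U$ ($T{\left(G,U \right)} = U + \left(-5 + G\right) = -5 + G + U$)
$p = - \frac{2769}{163}$ ($p = -5 - 13 + \frac{165}{163} = - \frac{2769}{163} \approx -16.988$)
$\frac{1}{p + \left(-35 + \left(-1 + 2\right)^{2} \left(-61\right)\right)} = \frac{1}{- \frac{2769}{163} + \left(-35 + \left(-1 + 2\right)^{2} \left(-61\right)\right)} = \frac{1}{- \frac{2769}{163} + \left(-35 + 1^{2} \left(-61\right)\right)} = \frac{1}{- \frac{2769}{163} + \left(-35 + 1 \left(-61\right)\right)} = \frac{1}{- \frac{2769}{163} - 96} = \frac{1}{- \frac{18417}{163}} = - \frac{163}{18417}$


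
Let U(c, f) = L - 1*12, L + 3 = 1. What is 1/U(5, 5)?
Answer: -1/14 ≈ -0.071429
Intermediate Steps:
L = -2 (L = -3 + 1 = -2)
U(c, f) = -14 (U(c, f) = -2 - 1*12 = -2 - 12 = -14)
1/U(5, 5) = 1/(-14) = -1/14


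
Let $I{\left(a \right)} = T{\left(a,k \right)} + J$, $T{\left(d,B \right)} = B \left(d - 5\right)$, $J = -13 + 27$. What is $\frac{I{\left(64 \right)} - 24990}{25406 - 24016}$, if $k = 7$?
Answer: $- \frac{24563}{1390} \approx -17.671$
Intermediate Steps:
$J = 14$
$T{\left(d,B \right)} = B \left(-5 + d\right)$
$I{\left(a \right)} = -21 + 7 a$ ($I{\left(a \right)} = 7 \left(-5 + a\right) + 14 = \left(-35 + 7 a\right) + 14 = -21 + 7 a$)
$\frac{I{\left(64 \right)} - 24990}{25406 - 24016} = \frac{\left(-21 + 7 \cdot 64\right) - 24990}{25406 - 24016} = \frac{\left(-21 + 448\right) - 24990}{1390} = \left(427 - 24990\right) \frac{1}{1390} = \left(-24563\right) \frac{1}{1390} = - \frac{24563}{1390}$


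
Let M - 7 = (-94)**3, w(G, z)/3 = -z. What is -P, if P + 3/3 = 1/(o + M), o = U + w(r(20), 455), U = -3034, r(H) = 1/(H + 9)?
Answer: 834977/834976 ≈ 1.0000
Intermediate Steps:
r(H) = 1/(9 + H)
w(G, z) = -3*z (w(G, z) = 3*(-z) = -3*z)
M = -830577 (M = 7 + (-94)**3 = 7 - 830584 = -830577)
o = -4399 (o = -3034 - 3*455 = -3034 - 1365 = -4399)
P = -834977/834976 (P = -1 + 1/(-4399 - 830577) = -1 + 1/(-834976) = -1 - 1/834976 = -834977/834976 ≈ -1.0000)
-P = -1*(-834977/834976) = 834977/834976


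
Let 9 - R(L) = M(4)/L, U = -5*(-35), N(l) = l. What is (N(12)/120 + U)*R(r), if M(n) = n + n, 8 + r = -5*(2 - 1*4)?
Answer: 1751/2 ≈ 875.50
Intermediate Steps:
r = 2 (r = -8 - 5*(2 - 1*4) = -8 - 5*(2 - 4) = -8 - 5*(-2) = -8 + 10 = 2)
M(n) = 2*n
U = 175
R(L) = 9 - 8/L (R(L) = 9 - 2*4/L = 9 - 8/L)
(N(12)/120 + U)*R(r) = (12/120 + 175)*(9 - 8/2) = (12*(1/120) + 175)*(9 - 8*1/2) = (1/10 + 175)*(9 - 4) = (1751/10)*5 = 1751/2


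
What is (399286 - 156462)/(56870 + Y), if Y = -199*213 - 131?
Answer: 30353/1794 ≈ 16.919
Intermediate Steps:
Y = -42518 (Y = -42387 - 131 = -42518)
(399286 - 156462)/(56870 + Y) = (399286 - 156462)/(56870 - 42518) = 242824/14352 = 242824*(1/14352) = 30353/1794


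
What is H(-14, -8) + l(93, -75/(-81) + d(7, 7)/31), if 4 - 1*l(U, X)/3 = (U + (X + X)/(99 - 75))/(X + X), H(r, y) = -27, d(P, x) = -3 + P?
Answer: -1040935/7064 ≈ -147.36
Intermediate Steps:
l(U, X) = 12 - 3*(U + X/12)/(2*X) (l(U, X) = 12 - 3*(U + (X + X)/(99 - 75))/(X + X) = 12 - 3*(U + (2*X)/24)/(2*X) = 12 - 3*(U + (2*X)*(1/24))*1/(2*X) = 12 - 3*(U + X/12)*1/(2*X) = 12 - 3*(U + X/12)/(2*X))
H(-14, -8) + l(93, -75/(-81) + d(7, 7)/31) = -27 + (-12*93 + 95*(-75/(-81) + (-3 + 7)/31))/(8*(-75/(-81) + (-3 + 7)/31)) = -27 + (-1116 + 95*(-75*(-1/81) + 4*(1/31)))/(8*(-75*(-1/81) + 4*(1/31))) = -27 + (-1116 + 95*(25/27 + 4/31))/(8*(25/27 + 4/31)) = -27 + (-1116 + 95*(883/837))/(8*(883/837)) = -27 + (⅛)*(837/883)*(-1116 + 83885/837) = -27 + (⅛)*(837/883)*(-850207/837) = -27 - 850207/7064 = -1040935/7064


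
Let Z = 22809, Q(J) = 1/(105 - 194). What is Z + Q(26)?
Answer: 2030000/89 ≈ 22809.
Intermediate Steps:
Q(J) = -1/89 (Q(J) = 1/(-89) = -1/89)
Z + Q(26) = 22809 - 1/89 = 2030000/89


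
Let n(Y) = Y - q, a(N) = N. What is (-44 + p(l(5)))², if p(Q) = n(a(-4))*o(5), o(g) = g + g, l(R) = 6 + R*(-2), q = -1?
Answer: 5476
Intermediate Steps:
l(R) = 6 - 2*R
n(Y) = 1 + Y (n(Y) = Y - 1*(-1) = Y + 1 = 1 + Y)
o(g) = 2*g
p(Q) = -30 (p(Q) = (1 - 4)*(2*5) = -3*10 = -30)
(-44 + p(l(5)))² = (-44 - 30)² = (-74)² = 5476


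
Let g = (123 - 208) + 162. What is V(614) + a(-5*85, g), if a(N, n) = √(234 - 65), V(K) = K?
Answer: 627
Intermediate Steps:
g = 77 (g = -85 + 162 = 77)
a(N, n) = 13 (a(N, n) = √169 = 13)
V(614) + a(-5*85, g) = 614 + 13 = 627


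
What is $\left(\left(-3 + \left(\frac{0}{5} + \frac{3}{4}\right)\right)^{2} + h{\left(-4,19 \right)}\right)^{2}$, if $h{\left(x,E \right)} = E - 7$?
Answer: $\frac{74529}{256} \approx 291.13$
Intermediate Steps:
$h{\left(x,E \right)} = -7 + E$ ($h{\left(x,E \right)} = E - 7 = -7 + E$)
$\left(\left(-3 + \left(\frac{0}{5} + \frac{3}{4}\right)\right)^{2} + h{\left(-4,19 \right)}\right)^{2} = \left(\left(-3 + \left(\frac{0}{5} + \frac{3}{4}\right)\right)^{2} + \left(-7 + 19\right)\right)^{2} = \left(\left(-3 + \left(0 \cdot \frac{1}{5} + 3 \cdot \frac{1}{4}\right)\right)^{2} + 12\right)^{2} = \left(\left(-3 + \left(0 + \frac{3}{4}\right)\right)^{2} + 12\right)^{2} = \left(\left(-3 + \frac{3}{4}\right)^{2} + 12\right)^{2} = \left(\left(- \frac{9}{4}\right)^{2} + 12\right)^{2} = \left(\frac{81}{16} + 12\right)^{2} = \left(\frac{273}{16}\right)^{2} = \frac{74529}{256}$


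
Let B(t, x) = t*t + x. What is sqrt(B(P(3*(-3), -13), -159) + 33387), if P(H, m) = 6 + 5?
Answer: sqrt(33349) ≈ 182.62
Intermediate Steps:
P(H, m) = 11
B(t, x) = x + t**2 (B(t, x) = t**2 + x = x + t**2)
sqrt(B(P(3*(-3), -13), -159) + 33387) = sqrt((-159 + 11**2) + 33387) = sqrt((-159 + 121) + 33387) = sqrt(-38 + 33387) = sqrt(33349)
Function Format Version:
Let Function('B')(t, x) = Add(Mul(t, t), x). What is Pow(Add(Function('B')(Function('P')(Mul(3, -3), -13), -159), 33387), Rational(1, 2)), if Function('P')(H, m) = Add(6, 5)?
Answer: Pow(33349, Rational(1, 2)) ≈ 182.62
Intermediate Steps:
Function('P')(H, m) = 11
Function('B')(t, x) = Add(x, Pow(t, 2)) (Function('B')(t, x) = Add(Pow(t, 2), x) = Add(x, Pow(t, 2)))
Pow(Add(Function('B')(Function('P')(Mul(3, -3), -13), -159), 33387), Rational(1, 2)) = Pow(Add(Add(-159, Pow(11, 2)), 33387), Rational(1, 2)) = Pow(Add(Add(-159, 121), 33387), Rational(1, 2)) = Pow(Add(-38, 33387), Rational(1, 2)) = Pow(33349, Rational(1, 2))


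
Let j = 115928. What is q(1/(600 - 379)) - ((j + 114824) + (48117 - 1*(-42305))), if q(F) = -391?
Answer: -321565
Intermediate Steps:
q(1/(600 - 379)) - ((j + 114824) + (48117 - 1*(-42305))) = -391 - ((115928 + 114824) + (48117 - 1*(-42305))) = -391 - (230752 + (48117 + 42305)) = -391 - (230752 + 90422) = -391 - 1*321174 = -391 - 321174 = -321565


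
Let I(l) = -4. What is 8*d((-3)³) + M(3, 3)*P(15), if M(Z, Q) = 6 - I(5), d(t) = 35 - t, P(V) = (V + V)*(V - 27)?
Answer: -3104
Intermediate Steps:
P(V) = 2*V*(-27 + V) (P(V) = (2*V)*(-27 + V) = 2*V*(-27 + V))
M(Z, Q) = 10 (M(Z, Q) = 6 - 1*(-4) = 6 + 4 = 10)
8*d((-3)³) + M(3, 3)*P(15) = 8*(35 - 1*(-3)³) + 10*(2*15*(-27 + 15)) = 8*(35 - 1*(-27)) + 10*(2*15*(-12)) = 8*(35 + 27) + 10*(-360) = 8*62 - 3600 = 496 - 3600 = -3104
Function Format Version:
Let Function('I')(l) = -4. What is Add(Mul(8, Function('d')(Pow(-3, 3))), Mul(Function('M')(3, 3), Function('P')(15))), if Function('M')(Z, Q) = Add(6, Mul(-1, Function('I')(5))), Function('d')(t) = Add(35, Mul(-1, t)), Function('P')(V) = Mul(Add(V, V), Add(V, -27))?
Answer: -3104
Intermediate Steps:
Function('P')(V) = Mul(2, V, Add(-27, V)) (Function('P')(V) = Mul(Mul(2, V), Add(-27, V)) = Mul(2, V, Add(-27, V)))
Function('M')(Z, Q) = 10 (Function('M')(Z, Q) = Add(6, Mul(-1, -4)) = Add(6, 4) = 10)
Add(Mul(8, Function('d')(Pow(-3, 3))), Mul(Function('M')(3, 3), Function('P')(15))) = Add(Mul(8, Add(35, Mul(-1, Pow(-3, 3)))), Mul(10, Mul(2, 15, Add(-27, 15)))) = Add(Mul(8, Add(35, Mul(-1, -27))), Mul(10, Mul(2, 15, -12))) = Add(Mul(8, Add(35, 27)), Mul(10, -360)) = Add(Mul(8, 62), -3600) = Add(496, -3600) = -3104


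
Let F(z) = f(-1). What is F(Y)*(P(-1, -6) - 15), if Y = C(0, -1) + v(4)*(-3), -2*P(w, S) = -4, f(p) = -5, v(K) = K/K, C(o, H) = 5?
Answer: 65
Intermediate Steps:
v(K) = 1
P(w, S) = 2 (P(w, S) = -1/2*(-4) = 2)
Y = 2 (Y = 5 + 1*(-3) = 5 - 3 = 2)
F(z) = -5
F(Y)*(P(-1, -6) - 15) = -5*(2 - 15) = -5*(-13) = 65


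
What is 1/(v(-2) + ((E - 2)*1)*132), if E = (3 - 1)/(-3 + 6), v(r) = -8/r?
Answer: -1/172 ≈ -0.0058140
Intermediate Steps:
E = ⅔ (E = 2/3 = 2*(⅓) = ⅔ ≈ 0.66667)
1/(v(-2) + ((E - 2)*1)*132) = 1/(-8/(-2) + ((⅔ - 2)*1)*132) = 1/(-8*(-½) - 4/3*1*132) = 1/(4 - 4/3*132) = 1/(4 - 176) = 1/(-172) = -1/172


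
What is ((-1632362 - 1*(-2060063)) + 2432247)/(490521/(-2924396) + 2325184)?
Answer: 8363620491408/6799758298343 ≈ 1.2300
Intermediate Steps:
((-1632362 - 1*(-2060063)) + 2432247)/(490521/(-2924396) + 2325184) = ((-1632362 + 2060063) + 2432247)/(490521*(-1/2924396) + 2325184) = (427701 + 2432247)/(-490521/2924396 + 2325184) = 2859948/(6799758298343/2924396) = 2859948*(2924396/6799758298343) = 8363620491408/6799758298343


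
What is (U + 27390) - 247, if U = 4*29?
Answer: 27259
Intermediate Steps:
U = 116
(U + 27390) - 247 = (116 + 27390) - 247 = 27506 - 247 = 27259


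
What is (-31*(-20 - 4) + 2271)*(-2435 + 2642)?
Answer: 624105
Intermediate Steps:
(-31*(-20 - 4) + 2271)*(-2435 + 2642) = (-31*(-24) + 2271)*207 = (744 + 2271)*207 = 3015*207 = 624105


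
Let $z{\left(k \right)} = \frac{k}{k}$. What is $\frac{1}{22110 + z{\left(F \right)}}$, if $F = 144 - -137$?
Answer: $\frac{1}{22111} \approx 4.5226 \cdot 10^{-5}$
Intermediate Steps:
$F = 281$ ($F = 144 + 137 = 281$)
$z{\left(k \right)} = 1$
$\frac{1}{22110 + z{\left(F \right)}} = \frac{1}{22110 + 1} = \frac{1}{22111}$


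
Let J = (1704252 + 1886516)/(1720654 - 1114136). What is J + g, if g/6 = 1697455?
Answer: 3088612830454/303259 ≈ 1.0185e+7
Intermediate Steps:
g = 10184730 (g = 6*1697455 = 10184730)
J = 1795384/303259 (J = 3590768/606518 = 3590768*(1/606518) = 1795384/303259 ≈ 5.9203)
J + g = 1795384/303259 + 10184730 = 3088612830454/303259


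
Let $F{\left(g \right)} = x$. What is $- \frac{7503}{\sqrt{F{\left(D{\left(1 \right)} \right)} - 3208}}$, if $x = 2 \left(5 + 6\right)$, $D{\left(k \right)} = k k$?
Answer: $\frac{2501 i \sqrt{354}}{354} \approx 132.93 i$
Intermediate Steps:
$D{\left(k \right)} = k^{2}$
$x = 22$ ($x = 2 \cdot 11 = 22$)
$F{\left(g \right)} = 22$
$- \frac{7503}{\sqrt{F{\left(D{\left(1 \right)} \right)} - 3208}} = - \frac{7503}{\sqrt{22 - 3208}} = - \frac{7503}{\sqrt{-3186}} = - \frac{7503}{3 i \sqrt{354}} = - 7503 \left(- \frac{i \sqrt{354}}{1062}\right) = \frac{2501 i \sqrt{354}}{354}$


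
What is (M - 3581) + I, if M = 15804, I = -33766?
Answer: -21543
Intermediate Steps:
(M - 3581) + I = (15804 - 3581) - 33766 = 12223 - 33766 = -21543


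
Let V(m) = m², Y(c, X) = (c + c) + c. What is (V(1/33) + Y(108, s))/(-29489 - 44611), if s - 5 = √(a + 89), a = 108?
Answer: -352837/80694900 ≈ -0.0043725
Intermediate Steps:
s = 5 + √197 (s = 5 + √(108 + 89) = 5 + √197 ≈ 19.036)
Y(c, X) = 3*c (Y(c, X) = 2*c + c = 3*c)
(V(1/33) + Y(108, s))/(-29489 - 44611) = ((1/33)² + 3*108)/(-29489 - 44611) = ((1/33)² + 324)/(-74100) = (1/1089 + 324)*(-1/74100) = (352837/1089)*(-1/74100) = -352837/80694900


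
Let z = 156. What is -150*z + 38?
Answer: -23362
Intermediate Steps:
-150*z + 38 = -150*156 + 38 = -23400 + 38 = -23362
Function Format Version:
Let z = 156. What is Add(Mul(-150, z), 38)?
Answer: -23362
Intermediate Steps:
Add(Mul(-150, z), 38) = Add(Mul(-150, 156), 38) = Add(-23400, 38) = -23362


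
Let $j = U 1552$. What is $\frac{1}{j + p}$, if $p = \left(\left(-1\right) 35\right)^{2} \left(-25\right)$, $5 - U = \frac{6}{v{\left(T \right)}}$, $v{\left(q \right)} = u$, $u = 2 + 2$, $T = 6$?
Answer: $- \frac{1}{25193} \approx -3.9694 \cdot 10^{-5}$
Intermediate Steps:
$u = 4$
$v{\left(q \right)} = 4$
$U = \frac{7}{2}$ ($U = 5 - \frac{6}{4} = 5 - 6 \cdot \frac{1}{4} = 5 - \frac{3}{2} = \frac{7}{2} \approx 3.5$)
$p = -30625$ ($p = \left(-35\right)^{2} \left(-25\right) = 1225 \left(-25\right) = -30625$)
$j = 5432$ ($j = \frac{7}{2} \cdot 1552 = 5432$)
$\frac{1}{j + p} = \frac{1}{5432 - 30625} = \frac{1}{-25193} = - \frac{1}{25193}$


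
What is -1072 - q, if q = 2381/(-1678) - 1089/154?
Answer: -6245992/5873 ≈ -1063.5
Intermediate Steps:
q = -49864/5873 (q = 2381*(-1/1678) - 1089*1/154 = -2381/1678 - 99/14 = -49864/5873 ≈ -8.4904)
-1072 - q = -1072 - 1*(-49864/5873) = -1072 + 49864/5873 = -6245992/5873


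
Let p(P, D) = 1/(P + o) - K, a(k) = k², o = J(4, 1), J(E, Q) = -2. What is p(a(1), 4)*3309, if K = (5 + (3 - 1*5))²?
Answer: -33090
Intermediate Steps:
o = -2
K = 9 (K = (5 + (3 - 5))² = (5 - 2)² = 3² = 9)
p(P, D) = -9 + 1/(-2 + P) (p(P, D) = 1/(P - 2) - 1*9 = 1/(-2 + P) - 9 = -9 + 1/(-2 + P))
p(a(1), 4)*3309 = ((19 - 9*1²)/(-2 + 1²))*3309 = ((19 - 9*1)/(-2 + 1))*3309 = ((19 - 9)/(-1))*3309 = -1*10*3309 = -10*3309 = -33090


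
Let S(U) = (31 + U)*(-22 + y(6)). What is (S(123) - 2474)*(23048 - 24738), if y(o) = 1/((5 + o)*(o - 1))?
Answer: 9902048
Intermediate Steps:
y(o) = 1/((-1 + o)*(5 + o)) (y(o) = 1/((5 + o)*(-1 + o)) = 1/((-1 + o)*(5 + o)))
S(U) = -37479/55 - 1209*U/55 (S(U) = (31 + U)*(-22 + 1/(-5 + 6² + 4*6)) = (31 + U)*(-22 + 1/(-5 + 36 + 24)) = (31 + U)*(-22 + 1/55) = (31 + U)*(-1209/55) = -37479/55 - 1209*U/55)
(S(123) - 2474)*(23048 - 24738) = ((-37479/55 - 1209/55*123) - 2474)*(23048 - 24738) = ((-37479/55 - 148707/55) - 2474)*(-1690) = (-16926/5 - 2474)*(-1690) = -29296/5*(-1690) = 9902048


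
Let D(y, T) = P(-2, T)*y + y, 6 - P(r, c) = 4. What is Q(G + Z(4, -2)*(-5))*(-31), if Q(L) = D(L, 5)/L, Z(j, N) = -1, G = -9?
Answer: -93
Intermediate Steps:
P(r, c) = 2 (P(r, c) = 6 - 1*4 = 6 - 4 = 2)
D(y, T) = 3*y (D(y, T) = 2*y + y = 3*y)
Q(L) = 3 (Q(L) = (3*L)/L = 3)
Q(G + Z(4, -2)*(-5))*(-31) = 3*(-31) = -93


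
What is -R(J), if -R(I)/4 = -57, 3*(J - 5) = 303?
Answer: -228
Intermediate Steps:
J = 106 (J = 5 + (1/3)*303 = 5 + 101 = 106)
R(I) = 228 (R(I) = -4*(-57) = 228)
-R(J) = -1*228 = -228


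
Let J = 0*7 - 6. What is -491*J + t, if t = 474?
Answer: 3420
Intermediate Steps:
J = -6 (J = 0 - 6 = -6)
-491*J + t = -491*(-6) + 474 = 2946 + 474 = 3420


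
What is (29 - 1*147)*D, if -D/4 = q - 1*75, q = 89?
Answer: 6608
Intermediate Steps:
D = -56 (D = -4*(89 - 1*75) = -4*(89 - 75) = -4*14 = -56)
(29 - 1*147)*D = (29 - 1*147)*(-56) = (29 - 147)*(-56) = -118*(-56) = 6608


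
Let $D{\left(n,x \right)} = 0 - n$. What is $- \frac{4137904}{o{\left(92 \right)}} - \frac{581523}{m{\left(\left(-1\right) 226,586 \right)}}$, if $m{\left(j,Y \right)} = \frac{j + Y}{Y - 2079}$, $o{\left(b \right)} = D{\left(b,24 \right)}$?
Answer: $\frac{6780443219}{2760} \approx 2.4567 \cdot 10^{6}$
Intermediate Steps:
$D{\left(n,x \right)} = - n$
$o{\left(b \right)} = - b$
$m{\left(j,Y \right)} = \frac{Y + j}{-2079 + Y}$
$- \frac{4137904}{o{\left(92 \right)}} - \frac{581523}{m{\left(\left(-1\right) 226,586 \right)}} = - \frac{4137904}{\left(-1\right) 92} - \frac{581523}{\frac{1}{-2079 + 586} \left(586 - 226\right)} = - \frac{4137904}{-92} - \frac{581523}{\frac{1}{-1493} \left(586 - 226\right)} = \left(-4137904\right) \left(- \frac{1}{92}\right) - \frac{581523}{\left(- \frac{1}{1493}\right) 360} = \frac{1034476}{23} - \frac{581523}{- \frac{360}{1493}} = \frac{1034476}{23} - - \frac{289404613}{120} = \frac{1034476}{23} + \frac{289404613}{120} = \frac{6780443219}{2760}$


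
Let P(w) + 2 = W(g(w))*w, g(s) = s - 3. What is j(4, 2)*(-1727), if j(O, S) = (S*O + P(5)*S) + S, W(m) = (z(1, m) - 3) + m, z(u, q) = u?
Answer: -10362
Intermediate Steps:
g(s) = -3 + s
W(m) = -2 + m (W(m) = (1 - 3) + m = -2 + m)
P(w) = -2 + w*(-5 + w) (P(w) = -2 + (-2 + (-3 + w))*w = -2 + (-5 + w)*w = -2 + w*(-5 + w))
j(O, S) = -S + O*S (j(O, S) = (S*O + (-2 + 5*(-5 + 5))*S) + S = (O*S + (-2 + 5*0)*S) + S = (O*S + (-2 + 0)*S) + S = (O*S - 2*S) + S = (-2*S + O*S) + S = -S + O*S)
j(4, 2)*(-1727) = (2*(-1 + 4))*(-1727) = (2*3)*(-1727) = 6*(-1727) = -10362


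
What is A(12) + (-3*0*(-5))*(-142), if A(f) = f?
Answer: 12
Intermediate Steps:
A(12) + (-3*0*(-5))*(-142) = 12 + (-3*0*(-5))*(-142) = 12 + (0*(-5))*(-142) = 12 + 0*(-142) = 12 + 0 = 12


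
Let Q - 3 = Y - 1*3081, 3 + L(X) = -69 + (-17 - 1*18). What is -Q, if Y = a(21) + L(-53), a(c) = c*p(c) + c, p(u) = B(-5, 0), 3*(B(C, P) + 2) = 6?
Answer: 3164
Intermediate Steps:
B(C, P) = 0 (B(C, P) = -2 + (⅓)*6 = -2 + 2 = 0)
p(u) = 0
L(X) = -107 (L(X) = -3 + (-69 + (-17 - 1*18)) = -3 + (-69 + (-17 - 18)) = -3 + (-69 - 35) = -3 - 104 = -107)
a(c) = c (a(c) = c*0 + c = 0 + c = c)
Y = -86 (Y = 21 - 107 = -86)
Q = -3164 (Q = 3 + (-86 - 1*3081) = 3 + (-86 - 3081) = 3 - 3167 = -3164)
-Q = -1*(-3164) = 3164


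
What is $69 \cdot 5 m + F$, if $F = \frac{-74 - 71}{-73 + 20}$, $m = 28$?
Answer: $\frac{512125}{53} \approx 9662.7$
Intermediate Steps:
$F = \frac{145}{53}$ ($F = - \frac{145}{-53} = \left(-145\right) \left(- \frac{1}{53}\right) = \frac{145}{53} \approx 2.7358$)
$69 \cdot 5 m + F = 69 \cdot 5 \cdot 28 + \frac{145}{53} = 69 \cdot 140 + \frac{145}{53} = 9660 + \frac{145}{53} = \frac{512125}{53}$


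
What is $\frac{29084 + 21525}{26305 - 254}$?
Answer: $\frac{50609}{26051} \approx 1.9427$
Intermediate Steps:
$\frac{29084 + 21525}{26305 - 254} = \frac{50609}{26051}$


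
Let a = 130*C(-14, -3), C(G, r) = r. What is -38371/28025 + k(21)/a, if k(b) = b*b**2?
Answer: -18300281/728650 ≈ -25.115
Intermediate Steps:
k(b) = b**3
a = -390 (a = 130*(-3) = -390)
-38371/28025 + k(21)/a = -38371/28025 + 21**3/(-390) = -38371*1/28025 + 9261*(-1/390) = -38371/28025 - 3087/130 = -18300281/728650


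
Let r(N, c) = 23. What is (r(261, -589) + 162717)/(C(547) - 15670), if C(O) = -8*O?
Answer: -81370/10023 ≈ -8.1183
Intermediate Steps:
(r(261, -589) + 162717)/(C(547) - 15670) = (23 + 162717)/(-8*547 - 15670) = 162740/(-4376 - 15670) = 162740/(-20046) = 162740*(-1/20046) = -81370/10023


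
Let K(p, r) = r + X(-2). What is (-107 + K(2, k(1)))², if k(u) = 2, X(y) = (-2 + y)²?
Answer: 7921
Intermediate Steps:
K(p, r) = 16 + r (K(p, r) = r + (-2 - 2)² = r + (-4)² = r + 16 = 16 + r)
(-107 + K(2, k(1)))² = (-107 + (16 + 2))² = (-107 + 18)² = (-89)² = 7921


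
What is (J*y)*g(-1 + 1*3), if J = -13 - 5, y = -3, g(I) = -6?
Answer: -324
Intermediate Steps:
J = -18
(J*y)*g(-1 + 1*3) = -18*(-3)*(-6) = 54*(-6) = -324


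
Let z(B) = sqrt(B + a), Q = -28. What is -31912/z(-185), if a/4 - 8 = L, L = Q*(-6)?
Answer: -31912*sqrt(519)/519 ≈ -1400.8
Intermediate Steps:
L = 168 (L = -28*(-6) = 168)
a = 704 (a = 32 + 4*168 = 32 + 672 = 704)
z(B) = sqrt(704 + B) (z(B) = sqrt(B + 704) = sqrt(704 + B))
-31912/z(-185) = -31912/sqrt(704 - 185) = -31912*sqrt(519)/519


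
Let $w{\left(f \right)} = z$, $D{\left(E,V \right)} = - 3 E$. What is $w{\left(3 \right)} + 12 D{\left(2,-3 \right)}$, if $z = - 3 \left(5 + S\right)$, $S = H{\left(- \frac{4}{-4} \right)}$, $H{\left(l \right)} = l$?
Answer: $-90$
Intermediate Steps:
$S = 1$ ($S = - \frac{4}{-4} = \left(-4\right) \left(- \frac{1}{4}\right) = 1$)
$z = -18$ ($z = - 3 \left(5 + 1\right) = \left(-3\right) 6 = -18$)
$w{\left(f \right)} = -18$
$w{\left(3 \right)} + 12 D{\left(2,-3 \right)} = -18 + 12 \left(\left(-3\right) 2\right) = -18 + 12 \left(-6\right) = -18 - 72 = -90$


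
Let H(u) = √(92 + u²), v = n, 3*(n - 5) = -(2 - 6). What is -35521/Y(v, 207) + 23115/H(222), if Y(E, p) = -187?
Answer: 35521/187 + 23115*√3086/12344 ≈ 293.98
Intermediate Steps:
n = 19/3 (n = 5 + (-(2 - 6))/3 = 5 + (-1*(-4))/3 = 5 + (⅓)*4 = 5 + 4/3 = 19/3 ≈ 6.3333)
v = 19/3 ≈ 6.3333
-35521/Y(v, 207) + 23115/H(222) = -35521/(-187) + 23115/(√(92 + 222²)) = -35521*(-1/187) + 23115/(√(92 + 49284)) = 35521/187 + 23115/(√49376) = 35521/187 + 23115/((4*√3086)) = 35521/187 + 23115*(√3086/12344) = 35521/187 + 23115*√3086/12344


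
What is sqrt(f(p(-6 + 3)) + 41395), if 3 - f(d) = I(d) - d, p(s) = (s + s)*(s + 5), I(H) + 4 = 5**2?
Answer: sqrt(41365) ≈ 203.38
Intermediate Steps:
I(H) = 21 (I(H) = -4 + 5**2 = -4 + 25 = 21)
p(s) = 2*s*(5 + s) (p(s) = (2*s)*(5 + s) = 2*s*(5 + s))
f(d) = -18 + d (f(d) = 3 - (21 - d) = 3 + (-21 + d) = -18 + d)
sqrt(f(p(-6 + 3)) + 41395) = sqrt((-18 + 2*(-6 + 3)*(5 + (-6 + 3))) + 41395) = sqrt((-18 + 2*(-3)*(5 - 3)) + 41395) = sqrt((-18 + 2*(-3)*2) + 41395) = sqrt((-18 - 12) + 41395) = sqrt(-30 + 41395) = sqrt(41365)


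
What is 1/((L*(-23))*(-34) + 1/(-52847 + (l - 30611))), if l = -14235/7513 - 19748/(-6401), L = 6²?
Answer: 4013497477065/112987980926243167 ≈ 3.5521e-5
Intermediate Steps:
L = 36
l = 57248489/48090713 (l = -14235*1/7513 - 19748*(-1/6401) = -14235/7513 + 19748/6401 = 57248489/48090713 ≈ 1.1904)
1/((L*(-23))*(-34) + 1/(-52847 + (l - 30611))) = 1/((36*(-23))*(-34) + 1/(-52847 + (57248489/48090713 - 30611))) = 1/(-828*(-34) + 1/(-52847 - 1472047567154/48090713)) = 1/(28152 + 1/(-4013497477065/48090713)) = 1/(28152 - 48090713/4013497477065) = 1/(112987980926243167/4013497477065) = 4013497477065/112987980926243167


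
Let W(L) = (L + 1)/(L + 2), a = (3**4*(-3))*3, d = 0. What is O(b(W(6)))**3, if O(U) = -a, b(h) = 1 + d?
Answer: 387420489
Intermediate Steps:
a = -729 (a = (81*(-3))*3 = -243*3 = -729)
W(L) = (1 + L)/(2 + L)
b(h) = 1 (b(h) = 1 + 0 = 1)
O(U) = 729 (O(U) = -1*(-729) = 729)
O(b(W(6)))**3 = 729**3 = 387420489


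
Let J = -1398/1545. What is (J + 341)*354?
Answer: 62002746/515 ≈ 1.2039e+5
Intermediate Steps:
J = -466/515 (J = -1398*1/1545 = -466/515 ≈ -0.90485)
(J + 341)*354 = (-466/515 + 341)*354 = (175149/515)*354 = 62002746/515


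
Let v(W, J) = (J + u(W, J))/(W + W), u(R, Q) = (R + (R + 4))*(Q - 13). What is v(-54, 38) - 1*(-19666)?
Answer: 354415/18 ≈ 19690.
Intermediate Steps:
u(R, Q) = (-13 + Q)*(4 + 2*R) (u(R, Q) = (R + (4 + R))*(-13 + Q) = (4 + 2*R)*(-13 + Q) = (-13 + Q)*(4 + 2*R))
v(W, J) = (-52 - 26*W + 5*J + 2*J*W)/(2*W) (v(W, J) = (J + (-52 - 26*W + 4*J + 2*J*W))/(W + W) = (-52 - 26*W + 5*J + 2*J*W)/((2*W)) = (-52 - 26*W + 5*J + 2*J*W)*(1/(2*W)) = (-52 - 26*W + 5*J + 2*J*W)/(2*W))
v(-54, 38) - 1*(-19666) = (-13 + 38 - 26/(-54) + (5/2)*38/(-54)) - 1*(-19666) = (-13 + 38 - 26*(-1/54) + (5/2)*38*(-1/54)) + 19666 = (-13 + 38 + 13/27 - 95/54) + 19666 = 427/18 + 19666 = 354415/18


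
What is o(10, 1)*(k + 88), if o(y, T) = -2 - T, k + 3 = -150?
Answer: 195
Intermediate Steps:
k = -153 (k = -3 - 150 = -153)
o(10, 1)*(k + 88) = (-2 - 1*1)*(-153 + 88) = (-2 - 1)*(-65) = -3*(-65) = 195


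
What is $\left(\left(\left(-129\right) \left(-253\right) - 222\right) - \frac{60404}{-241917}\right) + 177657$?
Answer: $\frac{50820048428}{241917} \approx 2.1007 \cdot 10^{5}$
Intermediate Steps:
$\left(\left(\left(-129\right) \left(-253\right) - 222\right) - \frac{60404}{-241917}\right) + 177657 = \left(\left(32637 - 222\right) - - \frac{60404}{241917}\right) + 177657 = \left(32415 + \frac{60404}{241917}\right) + 177657 = \frac{7841799959}{241917} + 177657 = \frac{50820048428}{241917}$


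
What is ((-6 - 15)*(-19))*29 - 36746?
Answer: -25175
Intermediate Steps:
((-6 - 15)*(-19))*29 - 36746 = -21*(-19)*29 - 36746 = 399*29 - 36746 = 11571 - 36746 = -25175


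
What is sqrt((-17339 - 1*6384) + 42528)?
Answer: sqrt(18805) ≈ 137.13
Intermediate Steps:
sqrt((-17339 - 1*6384) + 42528) = sqrt((-17339 - 6384) + 42528) = sqrt(-23723 + 42528) = sqrt(18805)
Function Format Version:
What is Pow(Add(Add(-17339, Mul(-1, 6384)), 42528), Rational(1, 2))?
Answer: Pow(18805, Rational(1, 2)) ≈ 137.13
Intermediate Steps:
Pow(Add(Add(-17339, Mul(-1, 6384)), 42528), Rational(1, 2)) = Pow(Add(Add(-17339, -6384), 42528), Rational(1, 2)) = Pow(Add(-23723, 42528), Rational(1, 2)) = Pow(18805, Rational(1, 2))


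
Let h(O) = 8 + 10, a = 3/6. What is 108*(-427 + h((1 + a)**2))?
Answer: -44172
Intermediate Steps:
a = 1/2 (a = 3*(1/6) = 1/2 ≈ 0.50000)
h(O) = 18
108*(-427 + h((1 + a)**2)) = 108*(-427 + 18) = 108*(-409) = -44172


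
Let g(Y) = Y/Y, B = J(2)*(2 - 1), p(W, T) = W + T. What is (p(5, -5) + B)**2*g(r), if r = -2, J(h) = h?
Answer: 4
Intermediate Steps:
p(W, T) = T + W
B = 2 (B = 2*(2 - 1) = 2*1 = 2)
g(Y) = 1
(p(5, -5) + B)**2*g(r) = ((-5 + 5) + 2)**2*1 = (0 + 2)**2*1 = 2**2*1 = 4*1 = 4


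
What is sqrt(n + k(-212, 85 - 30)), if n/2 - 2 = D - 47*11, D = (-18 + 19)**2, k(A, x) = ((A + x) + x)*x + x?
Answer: I*sqrt(6583) ≈ 81.136*I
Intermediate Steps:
k(A, x) = x + x*(A + 2*x) (k(A, x) = (A + 2*x)*x + x = x*(A + 2*x) + x = x + x*(A + 2*x))
D = 1 (D = 1**2 = 1)
n = -1028 (n = 4 + 2*(1 - 47*11) = 4 + 2*(1 - 1*517) = 4 + 2*(1 - 517) = 4 + 2*(-516) = 4 - 1032 = -1028)
sqrt(n + k(-212, 85 - 30)) = sqrt(-1028 + (85 - 30)*(1 - 212 + 2*(85 - 30))) = sqrt(-1028 + 55*(1 - 212 + 2*55)) = sqrt(-1028 + 55*(1 - 212 + 110)) = sqrt(-1028 + 55*(-101)) = sqrt(-1028 - 5555) = sqrt(-6583) = I*sqrt(6583)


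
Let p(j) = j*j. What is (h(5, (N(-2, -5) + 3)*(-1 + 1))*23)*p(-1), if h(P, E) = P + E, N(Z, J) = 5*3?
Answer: 115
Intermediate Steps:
N(Z, J) = 15
h(P, E) = E + P
p(j) = j²
(h(5, (N(-2, -5) + 3)*(-1 + 1))*23)*p(-1) = (((15 + 3)*(-1 + 1) + 5)*23)*(-1)² = ((18*0 + 5)*23)*1 = ((0 + 5)*23)*1 = (5*23)*1 = 115*1 = 115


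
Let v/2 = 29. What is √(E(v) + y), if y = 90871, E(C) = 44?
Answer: √90915 ≈ 301.52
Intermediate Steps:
v = 58 (v = 2*29 = 58)
√(E(v) + y) = √(44 + 90871) = √90915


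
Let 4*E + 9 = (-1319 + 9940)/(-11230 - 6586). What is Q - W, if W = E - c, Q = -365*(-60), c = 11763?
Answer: 2399128997/71264 ≈ 33665.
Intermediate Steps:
E = -168965/71264 (E = -9/4 + ((-1319 + 9940)/(-11230 - 6586))/4 = -9/4 + (8621/(-17816))/4 = -9/4 + (8621*(-1/17816))/4 = -9/4 + (1/4)*(-8621/17816) = -9/4 - 8621/71264 = -168965/71264 ≈ -2.3710)
Q = 21900
W = -838447397/71264 (W = -168965/71264 - 1*11763 = -168965/71264 - 11763 = -838447397/71264 ≈ -11765.)
Q - W = 21900 - 1*(-838447397/71264) = 21900 + 838447397/71264 = 2399128997/71264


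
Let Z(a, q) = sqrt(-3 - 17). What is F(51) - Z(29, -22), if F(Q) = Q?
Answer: 51 - 2*I*sqrt(5) ≈ 51.0 - 4.4721*I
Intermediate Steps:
Z(a, q) = 2*I*sqrt(5) (Z(a, q) = sqrt(-20) = 2*I*sqrt(5))
F(51) - Z(29, -22) = 51 - 2*I*sqrt(5)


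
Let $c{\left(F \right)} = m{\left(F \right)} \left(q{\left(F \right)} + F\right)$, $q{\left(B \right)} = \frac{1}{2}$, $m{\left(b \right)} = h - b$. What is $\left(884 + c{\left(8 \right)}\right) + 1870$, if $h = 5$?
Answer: $\frac{5457}{2} \approx 2728.5$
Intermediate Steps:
$m{\left(b \right)} = 5 - b$
$q{\left(B \right)} = \frac{1}{2}$
$c{\left(F \right)} = \left(\frac{1}{2} + F\right) \left(5 - F\right)$ ($c{\left(F \right)} = \left(5 - F\right) \left(\frac{1}{2} + F\right) = \left(\frac{1}{2} + F\right) \left(5 - F\right)$)
$\left(884 + c{\left(8 \right)}\right) + 1870 = \left(884 - \frac{\left(1 + 2 \cdot 8\right) \left(-5 + 8\right)}{2}\right) + 1870 = \left(884 - \frac{1}{2} \left(1 + 16\right) 3\right) + 1870 = \left(884 - \frac{17}{2} \cdot 3\right) + 1870 = \left(884 - \frac{51}{2}\right) + 1870 = \frac{1717}{2} + 1870 = \frac{5457}{2}$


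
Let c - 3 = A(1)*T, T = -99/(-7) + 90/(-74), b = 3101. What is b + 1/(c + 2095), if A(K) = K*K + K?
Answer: 1705792137/550078 ≈ 3101.0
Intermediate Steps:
A(K) = K + K² (A(K) = K² + K = K + K²)
T = 3348/259 (T = -99*(-⅐) + 90*(-1/74) = 99/7 - 45/37 = 3348/259 ≈ 12.927)
c = 7473/259 (c = 3 + (1*(1 + 1))*(3348/259) = 3 + (1*2)*(3348/259) = 3 + 2*(3348/259) = 3 + 6696/259 = 7473/259 ≈ 28.853)
b + 1/(c + 2095) = 3101 + 1/(7473/259 + 2095) = 3101 + 1/(550078/259) = 3101 + 259/550078 = 1705792137/550078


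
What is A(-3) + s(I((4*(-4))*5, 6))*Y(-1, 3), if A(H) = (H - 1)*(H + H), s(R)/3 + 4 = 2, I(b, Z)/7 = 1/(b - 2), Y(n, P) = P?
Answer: 6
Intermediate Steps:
I(b, Z) = 7/(-2 + b) (I(b, Z) = 7/(b - 2) = 7/(-2 + b))
s(R) = -6 (s(R) = -12 + 3*2 = -12 + 6 = -6)
A(H) = 2*H*(-1 + H) (A(H) = (-1 + H)*(2*H) = 2*H*(-1 + H))
A(-3) + s(I((4*(-4))*5, 6))*Y(-1, 3) = 2*(-3)*(-1 - 3) - 6*3 = 2*(-3)*(-4) - 18 = 24 - 18 = 6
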